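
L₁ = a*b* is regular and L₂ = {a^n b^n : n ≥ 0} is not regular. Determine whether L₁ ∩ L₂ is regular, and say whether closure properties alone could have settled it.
No — L₁ ∩ L₂ is not regular.

Every string a^n b^n already lies in a*b*, so L₁ ∩ L₂ = {a^n b^n : n ≥ 0} = L₂ itself, which is the standard non-regular language (pump s = a^p b^p).

Note that the bare facts "L₁ regular, L₂ non-regular" do not settle the question by themselves: the closure of regular languages under ∪, ∩, complement and difference applies only when BOTH operands are regular. With a non-regular operand the result can come out regular or non-regular depending on the specific languages, so one has to work out L₁ ∩ L₂ for this particular pair, as above.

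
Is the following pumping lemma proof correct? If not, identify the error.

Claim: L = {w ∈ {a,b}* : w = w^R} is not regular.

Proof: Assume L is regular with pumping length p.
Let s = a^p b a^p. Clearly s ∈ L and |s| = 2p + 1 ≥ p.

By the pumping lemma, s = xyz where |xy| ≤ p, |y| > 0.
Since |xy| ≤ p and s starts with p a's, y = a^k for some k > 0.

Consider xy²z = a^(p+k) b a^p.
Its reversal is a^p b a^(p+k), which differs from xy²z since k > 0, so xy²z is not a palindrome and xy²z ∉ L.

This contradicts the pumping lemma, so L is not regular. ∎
The proof is correct.

This proof is valid because:
1. s = a^p b a^p is in L and is chosen in terms of p, so |s| ≥ p holds for every p
2. The decomposition analysis is correct: |xy| ≤ p forces y to lie inside the leading a's
3. The contradiction is valid: a^(p+k) b a^p has more a's before the b than after it, so it is not a palindrome
4. The conclusion follows logically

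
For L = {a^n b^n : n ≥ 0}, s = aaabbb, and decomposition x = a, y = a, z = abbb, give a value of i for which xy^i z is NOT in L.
i = 2

xy²z = a · aa · abbb = aaaabbb; aaaabbb has 4 a's and 3 b's; 4 ≠ 3, so it is not in L.
(Other choices also work, e.g. i = 0, 3; only i = 1 is guaranteed to stay in L since xy¹z = s.)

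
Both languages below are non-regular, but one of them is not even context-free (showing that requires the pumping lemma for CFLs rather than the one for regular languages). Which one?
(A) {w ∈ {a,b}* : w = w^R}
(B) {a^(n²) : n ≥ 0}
(B) {a^(n²) : n ≥ 0}

(B) {a^(n²) : n ≥ 0} requires the CFL pumping lemma.

- {w ∈ {a,b}* : w = w^R} is context-free (but not regular)
  • Can be shown non-regular with the regular pumping lemma
  • After pumping, the string is no longer symmetric

- {a^(n²) : n ≥ 0} is NOT context-free
  • Requires the CFL pumping lemma to prove
  • Gaps between squares grow unboundedly

The CFL pumping lemma is "stronger" in that it can prove non-membership
in the larger class of context-free languages.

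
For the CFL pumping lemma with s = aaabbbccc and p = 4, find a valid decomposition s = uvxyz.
u='aa', v='a', x='bb', y='b', z='ccc'

For s = aaabbbccc with pumping length p = 4:

One valid decomposition:
- u = 'aa'
- v = 'a'
- x = 'bb'
- y = 'b'
- z = 'ccc'

Verification:
- uvxyz = 'aa' + 'a' + 'bb' + 'b' + 'ccc' = aaabbbccc ✓
- |vxy| = |'abbb'| = 4 ≤ 4 ✓
- |vy| = |'ab'| = 2 > 0 ✓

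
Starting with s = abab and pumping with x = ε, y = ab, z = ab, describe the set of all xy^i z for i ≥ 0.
{xy^i z : i ≥ 0} = {(ab)^(i+1) : i ≥ 0} = {ab, abab, ababab, ...}

With x = ε, y = ab, z = ab: Pumping 'ab' gives strings of alternating a's and b's.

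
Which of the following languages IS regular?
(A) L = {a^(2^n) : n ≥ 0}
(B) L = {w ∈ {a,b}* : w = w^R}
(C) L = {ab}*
(C) {ab}*

(C) L = {ab}* is regular.

This can be recognized by a finite automaton (DFA/NFA).
Regular expressions like {ab}* define regular languages.

The other choices are not regular:
- {w ∈ {a,b}* : w = w^R}: After pumping, the string is no longer symmetric
- {a^(2^n) : n ≥ 0}: After pumping, length is no longer a power of 2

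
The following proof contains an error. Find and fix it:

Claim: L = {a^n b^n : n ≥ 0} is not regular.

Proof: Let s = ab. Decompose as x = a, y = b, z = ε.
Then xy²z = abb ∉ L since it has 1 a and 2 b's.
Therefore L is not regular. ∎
Error: The string s = ab might be shorter than the pumping length p.

Correction: Choose s = a^p b^p to ensure |s| ≥ p. Also, the decomposition is wrong: with |xy| ≤ p, y cannot include b's when s starts with p a's.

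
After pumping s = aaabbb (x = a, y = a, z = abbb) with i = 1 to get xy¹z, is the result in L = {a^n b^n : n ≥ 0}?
Yes

xy¹z = a · a · abbb = aaabbb.
aaabbb = a^3 b^3 has equal counts (3 = 3), so it is in L.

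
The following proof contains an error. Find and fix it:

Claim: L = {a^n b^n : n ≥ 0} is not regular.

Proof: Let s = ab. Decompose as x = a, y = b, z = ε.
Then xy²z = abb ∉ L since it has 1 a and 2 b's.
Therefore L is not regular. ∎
Error: The string s = ab might be shorter than the pumping length p.

Correction: Choose s = a^p b^p to ensure |s| ≥ p. Also, the decomposition is wrong: with |xy| ≤ p, y cannot include b's when s starts with p a's.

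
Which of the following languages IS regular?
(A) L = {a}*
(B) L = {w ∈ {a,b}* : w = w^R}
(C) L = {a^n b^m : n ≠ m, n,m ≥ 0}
(A) {a}*

(A) L = {a}* is regular.

This can be recognized by a finite automaton (DFA/NFA).
Regular expressions like {a}* define regular languages.

The other choices are not regular:
- {a^n b^m : n ≠ m, n,m ≥ 0}: After pumping a's, we can make n = m
- {w ∈ {a,b}* : w = w^R}: After pumping, the string is no longer symmetric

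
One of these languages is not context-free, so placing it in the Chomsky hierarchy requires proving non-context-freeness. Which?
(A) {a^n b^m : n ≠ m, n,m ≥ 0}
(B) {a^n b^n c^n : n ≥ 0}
(B) {a^n b^n c^n : n ≥ 0}

(B) {a^n b^n c^n : n ≥ 0} requires the CFL pumping lemma.

- {a^n b^m : n ≠ m, n,m ≥ 0} is context-free (but not regular)
  • Can be shown non-regular with the regular pumping lemma
  • After pumping a's, we can make n = m

- {a^n b^n c^n : n ≥ 0} is NOT context-free
  • Requires the CFL pumping lemma to prove
  • Cannot maintain three equal counts simultaneously

The CFL pumping lemma is "stronger" in that it can prove non-membership
in the larger class of context-free languages.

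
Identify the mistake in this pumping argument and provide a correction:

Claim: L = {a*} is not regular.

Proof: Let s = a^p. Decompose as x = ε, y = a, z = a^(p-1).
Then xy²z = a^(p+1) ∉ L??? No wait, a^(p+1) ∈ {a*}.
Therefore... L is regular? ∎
Error: The proof attempts to show a*  is not regular, but a* IS regular!

Correction: a* is a regular language (recognized by a simple DFA with one accepting state and self-loop on 'a'). The pumping lemma can only prove non-regularity, not regularity. For regular languages, pumping always works.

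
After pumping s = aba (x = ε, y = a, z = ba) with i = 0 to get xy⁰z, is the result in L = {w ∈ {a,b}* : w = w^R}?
No

xy⁰z = ε · ε · ba = ba.
ba reversed is ab ≠ ba, so it is not a palindrome and is not in L.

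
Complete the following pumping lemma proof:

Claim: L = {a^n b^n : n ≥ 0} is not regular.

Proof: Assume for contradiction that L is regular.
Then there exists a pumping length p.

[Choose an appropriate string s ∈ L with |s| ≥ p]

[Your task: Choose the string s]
s = a^p b^p

This string is in L (has equal a's and b's) and has length 2p ≥ p.
Any decomposition xyz with |xy| ≤ p means y consists only of a's,
so pumping will unbalance the counts.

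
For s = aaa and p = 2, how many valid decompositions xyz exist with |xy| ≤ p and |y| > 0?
3

For s = 'aaa' with pumping length p = 2:

Constraints: |xy| ≤ 2, |y| > 0

Valid decompositions (|xy| ≤ p, |y| ≥ 1):
  • x='', y='a', z='aa'
  • x='a', y='a', z='a'
  • x='', y='aa', z='a'

Total count: 3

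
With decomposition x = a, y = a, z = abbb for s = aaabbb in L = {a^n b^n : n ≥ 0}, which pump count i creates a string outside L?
i = 0

xy⁰z = a · ε · abbb = aabbb; aabbb has 2 a's and 3 b's; 2 ≠ 3, so it is not in L.
(Other choices also work, e.g. i = 2, 3; only i = 1 is guaranteed to stay in L since xy¹z = s.)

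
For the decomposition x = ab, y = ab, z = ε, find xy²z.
ababab

Given x = 'ab', y = 'ab', z = '' and i = 2:

xy^2z = x + y·y·...·y (2 times) + z
       = 'ab' + 'ab'^2 + ''
       = 'ab' + 'abab' + ''
       = 'ababab'

The pumped string is 'ababab' with length 6.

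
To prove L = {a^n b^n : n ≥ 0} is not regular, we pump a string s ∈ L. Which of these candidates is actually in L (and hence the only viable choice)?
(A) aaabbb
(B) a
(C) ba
(A) aaabbb

The pumping lemma is applied to a string s that lies in L, so first check membership of each option:
- (A) aaabbb = a^3 b^3 has equal counts (3 = 3), so it is in L ✓
- (B) a has 1 a's and 0 b's; 1 ≠ 0, so it is not in L ✗
- (C) ba has an a after a b, so it is not of the form a^n b^n and is not in L ✗

Only (A) aaabbb is in L, so it is the only candidate that could play the role of s.
(In a complete proof one picks s in terms of the pumping length p so that |s| ≥ p is guaranteed; a fixed string like aaabbb illustrates the shape of such an s.)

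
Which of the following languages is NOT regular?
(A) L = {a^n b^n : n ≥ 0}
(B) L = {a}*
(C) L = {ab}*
(A) {a^n b^n : n ≥ 0}

(A) L = {a^n b^n : n ≥ 0} is NOT regular.

The pumping lemma can be used to prove this:
After pumping, the number of a's and b's become unequal

The other languages are regular because they can be recognized by finite automata.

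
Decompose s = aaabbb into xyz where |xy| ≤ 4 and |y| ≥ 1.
x = 'a', y = 'a', z = 'abbb'

For s = aaabbb and p = 4, one valid decomposition is:
- x = 'a' (length 1)
- y = 'a' (length 1)
- z = 'abbb' (length 4)

Verification:
- xyz = 'a' + 'a' + 'abbb' = aaabbb ✓
- |xy| = 2 ≤ 4 ✓
- |y| = 1 > 0 ✓

All pumping lemma constraints are satisfied.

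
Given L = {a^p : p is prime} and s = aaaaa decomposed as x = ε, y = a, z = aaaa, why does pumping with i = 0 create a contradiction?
xy⁰z = aaaa ∉ L

Pumping with i = 0 replaces y = a by y⁰ = ε:
- Original: s = xyz = aaaaa; aaaaa has length 5, which is prime, so it is in L
- Pumped: xy⁰z = ε · ε · aaaa = aaaa
- aaaa has length 4 = 2 × 2, which is not prime, so it is not in L

The pumping lemma would require xy⁰z ∈ L, so this decomposition yields a contradiction.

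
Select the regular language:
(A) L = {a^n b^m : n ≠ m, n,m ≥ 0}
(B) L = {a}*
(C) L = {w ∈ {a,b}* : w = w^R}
(B) {a}*

(B) L = {a}* is regular.

This can be recognized by a finite automaton (DFA/NFA).
Regular expressions like {a}* define regular languages.

The other choices are not regular:
- {w ∈ {a,b}* : w = w^R}: After pumping, the string is no longer symmetric
- {a^n b^m : n ≠ m, n,m ≥ 0}: After pumping a's, we can make n = m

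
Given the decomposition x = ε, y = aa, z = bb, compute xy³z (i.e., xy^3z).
aaaaaabb

Given x = '', y = 'aa', z = 'bb' and i = 3:

xy^3z = x + y·y·...·y (3 times) + z
       = '' + 'aa'^3 + 'bb'
       = '' + 'aaaaaa' + 'bb'
       = 'aaaaaabb'

The pumped string is 'aaaaaabb' with length 8.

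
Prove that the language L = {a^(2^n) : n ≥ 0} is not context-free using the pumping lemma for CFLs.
Assume for contradiction that L is context-free, and let p ≥ 1 be the pumping length given by the pumping lemma for CFLs.
Choose s = a^(2^p). Then s ∈ L and |s| = 2^p ≥ p.
By the CFL pumping lemma, s = uvxyz for some u, v, x, y, z with |vxy| ≤ p, |vy| ≥ 1, and uv^i xy^i z ∈ L for every i ≥ 0.
All symbols are a's, so only lengths matter: let k = |vy|, with 1 ≤ k ≤ |vxy| ≤ p < 2^p.

Take i = 2: |uv²xy²z| = 2^p + k, and 2^p < 2^p + k < 2^p + 2^p = 2^(p+1).
So the length lies strictly between consecutive powers of two and is not a power of 2; uv²xy²z ∉ L.

This contradicts the CFL pumping lemma, which requires uv^i xy^i z ∈ L for all i ≥ 0.
Hence L = {a^(2^n) : n ≥ 0} is not context-free. ∎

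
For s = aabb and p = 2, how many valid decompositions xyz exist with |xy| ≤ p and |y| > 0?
3

For s = 'aabb' with pumping length p = 2:

Constraints: |xy| ≤ 2, |y| > 0

Valid decompositions (|xy| ≤ p, |y| ≥ 1):
  • x='', y='a', z='abb'
  • x='a', y='a', z='bb'
  • x='', y='aa', z='bb'

Total count: 3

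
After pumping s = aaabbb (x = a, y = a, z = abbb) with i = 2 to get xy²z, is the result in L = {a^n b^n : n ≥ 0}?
No

xy²z = a · aa · abbb = aaaabbb.
aaaabbb has 4 a's and 3 b's; 4 ≠ 3, so it is not in L.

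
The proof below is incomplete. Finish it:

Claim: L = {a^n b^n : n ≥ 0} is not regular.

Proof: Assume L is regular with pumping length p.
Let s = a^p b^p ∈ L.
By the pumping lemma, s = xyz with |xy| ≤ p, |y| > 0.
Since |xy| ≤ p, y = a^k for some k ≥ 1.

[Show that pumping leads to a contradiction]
Consider xy²z = a^(p+k) b^p.

Since k ≥ 1, we have p + k > p.
So xy²z has more a's than b's: (p+k) a's vs p b's.
This means xy²z ∉ L because a^n b^n requires equal counts.

This contradicts the pumping lemma which states xy²z ∈ L.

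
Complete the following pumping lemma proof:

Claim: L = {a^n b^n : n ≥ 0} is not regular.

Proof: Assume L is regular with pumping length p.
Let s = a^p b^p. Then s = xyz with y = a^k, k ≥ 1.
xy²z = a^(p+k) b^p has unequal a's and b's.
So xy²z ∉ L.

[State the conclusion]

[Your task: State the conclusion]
This contradicts the pumping lemma for regular languages,
which guarantees xy^i z ∈ L for all i ≥ 0.

Since our assumption that L is regular leads to a contradiction,
we conclude that L = {a^n b^n : n ≥ 0} is NOT regular. ∎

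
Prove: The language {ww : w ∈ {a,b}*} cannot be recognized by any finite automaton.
Assume for contradiction that L is regular, and let p ≥ 1 be the pumping length given by the pumping lemma.
Choose s = a^p b a^p b. Then s ∈ L (take w = a^p b) and |s| = 2p + 2 ≥ p.
By the pumping lemma, s = xyz for some x, y, z with |xy| ≤ p, |y| ≥ 1, and xy^i z ∈ L for every i ≥ 0.
Since |xy| ≤ p and the first p symbols of s are all a's, y = a^k for some k with 1 ≤ k ≤ p.

Take i = 2: t = xy²z = a^(p + k) b a^p b.
Suppose t = uu for some string u. The string t contains exactly two b's and ends in b, so u contains exactly one b and ends in b; hence u = a^j b for some j, and uu = a^j b a^j b. Comparing with t = a^(p + k) b a^p b forces j = p + k (first block) and j = p (second block), which is impossible since k ≥ 1. So t ∉ L.

This contradicts the pumping lemma, which requires xy^i z ∈ L for all i ≥ 0.
Hence L = {ww : w ∈ {a,b}*} is not regular. ∎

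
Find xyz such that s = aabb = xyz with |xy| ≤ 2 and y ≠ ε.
x = 'a', y = 'a', z = 'bb'

For s = aabb and p = 2, one valid decomposition is:
- x = 'a' (length 1)
- y = 'a' (length 1)
- z = 'bb' (length 2)

Verification:
- xyz = 'a' + 'a' + 'bb' = aabb ✓
- |xy| = 2 ≤ 2 ✓
- |y| = 1 > 0 ✓

All pumping lemma constraints are satisfied.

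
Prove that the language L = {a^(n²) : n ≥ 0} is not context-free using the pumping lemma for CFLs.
Assume for contradiction that L is context-free, and let p ≥ 1 be the pumping length given by the pumping lemma for CFLs.
Choose s = a^(p²). Then s ∈ L and |s| = p² ≥ p.
By the CFL pumping lemma, s = uvxyz for some u, v, x, y, z with |vxy| ≤ p, |vy| ≥ 1, and uv^i xy^i z ∈ L for every i ≥ 0.
All symbols are a's, so only lengths matter: let k = |vy|, with 1 ≤ k ≤ |vxy| ≤ p.

Take i = 2: |uv²xy²z| = p² + k, and p² < p² + k ≤ p² + p < (p + 1)².
So the length lies strictly between consecutive squares and is not a perfect square; uv²xy²z ∉ L.

This contradicts the CFL pumping lemma, which requires uv^i xy^i z ∈ L for all i ≥ 0.
Hence L = {a^(n²) : n ≥ 0} is not context-free. ∎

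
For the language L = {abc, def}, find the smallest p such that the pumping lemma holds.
p = 4

For a finite language L, the pumping lemma holds vacuously if p > max|s| for s ∈ L.

The longest string in L = {abc, def} has length 3.
If p = 4, then no string s ∈ L has |s| ≥ p, so the condition is vacuously true.

The minimum pumping length is p = 4.

Why no smaller p works: for any p ≤ 3, the longest string s ∈ L has |s| = 3 ≥ p, so it would
have to be pumpable; but pumping up (i = 2, 3, ...) produces ever longer strings, which cannot all lie in the
finite language L. So the pumping property fails for every p ≤ 3.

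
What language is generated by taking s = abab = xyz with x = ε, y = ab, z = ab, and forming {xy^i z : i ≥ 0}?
{xy^i z : i ≥ 0} = {(ab)^(i+1) : i ≥ 0} = {ab, abab, ababab, ...}

With x = ε, y = ab, z = ab: Pumping 'ab' gives strings of alternating a's and b's.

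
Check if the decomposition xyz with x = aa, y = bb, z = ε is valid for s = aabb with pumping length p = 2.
Violated: |xy| ≤ p

The decomposition x = aa, y = bb, z = ε for s = aabb with p = 2
violates the constraint: |xy| ≤ p

|xy| = |aabb| = 4 > 2 = p. The decomposition puts too many characters in xy.

Pumping lemma constraints:
1. xyz = s (decomposition is valid)
2. |xy| ≤ p
3. |y| > 0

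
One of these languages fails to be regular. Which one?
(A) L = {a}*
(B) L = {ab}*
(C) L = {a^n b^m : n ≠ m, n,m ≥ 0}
(C) {a^n b^m : n ≠ m, n,m ≥ 0}

(C) L = {a^n b^m : n ≠ m, n,m ≥ 0} is NOT regular.

The pumping lemma can be used to prove this:
After pumping a's, we can make n = m

The other languages are regular because they can be recognized by finite automata.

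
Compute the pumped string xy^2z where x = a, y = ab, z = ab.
aababab

Given x = 'a', y = 'ab', z = 'ab' and i = 2:

xy^2z = x + y·y·...·y (2 times) + z
       = 'a' + 'ab'^2 + 'ab'
       = 'a' + 'abab' + 'ab'
       = 'aababab'

The pumped string is 'aababab' with length 7.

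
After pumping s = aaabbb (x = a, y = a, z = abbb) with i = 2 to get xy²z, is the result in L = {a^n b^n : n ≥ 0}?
No

xy²z = a · aa · abbb = aaaabbb.
aaaabbb has 4 a's and 3 b's; 4 ≠ 3, so it is not in L.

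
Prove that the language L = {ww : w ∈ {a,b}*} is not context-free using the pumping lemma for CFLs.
Assume for contradiction that L is context-free, and let p ≥ 1 be the pumping length given by the pumping lemma for CFLs.
Choose s = a^p b^p a^p b^p. Then s ∈ L (take w = a^p b^p) and |s| = 4p ≥ p.
By the CFL pumping lemma, s = uvxyz for some u, v, x, y, z with |vxy| ≤ p, |vy| ≥ 1, and uv^i xy^i z ∈ L for every i ≥ 0.

Write s as four blocks A₁ B₁ A₂ B₂ with A₁ = A₂ = a^p and B₁ = B₂ = b^p. Since |vxy| ≤ p, the window vxy lies inside at most two adjacent blocks. Take i = 0 and let t = uxz, so |t| = 4p − |vy| with 1 ≤ |vy| ≤ p. If |t| is odd, t ∉ L immediately, so assume |vy| is even (hence |vy| ≥ 2) and |t|/2 = 2p − |vy|/2, which satisfies p ≤ |t|/2 ≤ 2p − 1.

Case 1 (vxy inside A₁B₁): t = a^(p−j) b^(p−l) a^p b^p with j + l = |vy|. The second half of t has length < 2p, so it is a suffix of the trailing a^p b^p and ends in b; the first half is a^(p−j) b^(p−l) a^((j+l)/2), which ends in a because (j+l)/2 ≥ 1. The halves differ, so t ∉ L.

Case 2 (vxy inside B₁A₂, straddling the middle): t = a^p b^(p−j) a^(p−l) b^p with j + l = |vy|. If t = ww, then w is a prefix of t of length ≥ p, so w begins with a^p; and w is a suffix of t of length ≥ p, so w ends with b^p. That forces |w| ≥ 2p, contradicting |w| = |t|/2 ≤ 2p − 1. So t ∉ L.

Case 3 (vxy inside A₂B₂): t = a^p b^p a^(p−j) b^(p−l) with j + l = |vy|. The first half of t is a prefix of a^p b^p, so it begins with a; the second half is b^((j+l)/2) a^(p−j) b^(p−l), which begins with b. The halves differ, so t ∉ L.

In every case uv⁰xy⁰z = uxz ∉ L.

This contradicts the CFL pumping lemma, which requires uv^i xy^i z ∈ L for all i ≥ 0.
Hence L = {ww : w ∈ {a,b}*} is not context-free. ∎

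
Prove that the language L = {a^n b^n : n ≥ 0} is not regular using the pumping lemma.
Assume for contradiction that L is regular, and let p ≥ 1 be the pumping length given by the pumping lemma.
Choose s = a^p b^p. Then s ∈ L and |s| = 2p ≥ p.
By the pumping lemma, s = xyz for some x, y, z with |xy| ≤ p, |y| ≥ 1, and xy^i z ∈ L for every i ≥ 0.
Since |xy| ≤ p and the first p symbols of s are all a's, we must have y = a^k for some k with 1 ≤ k ≤ p.

Take i = 3: xy³z = a^(p + 2k) b^p.
This string has p + 2k a's but p b's, and p + 2k > p because k ≥ 1. So xy³z ∉ L.

This contradicts the pumping lemma, which requires xy^i z ∈ L for all i ≥ 0.
Hence L = {a^n b^n : n ≥ 0} is not regular. ∎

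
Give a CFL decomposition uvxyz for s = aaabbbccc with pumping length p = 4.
u='aa', v='a', x='bb', y='b', z='ccc'

For s = aaabbbccc with pumping length p = 4:

One valid decomposition:
- u = 'aa'
- v = 'a'
- x = 'bb'
- y = 'b'
- z = 'ccc'

Verification:
- uvxyz = 'aa' + 'a' + 'bb' + 'b' + 'ccc' = aaabbbccc ✓
- |vxy| = |'abbb'| = 4 ≤ 4 ✓
- |vy| = |'ab'| = 2 > 0 ✓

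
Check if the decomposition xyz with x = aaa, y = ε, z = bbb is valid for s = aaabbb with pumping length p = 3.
Violated: |y| > 0

The decomposition x = aaa, y = ε, z = bbb for s = aaabbb with p = 3
violates the constraint: |y| > 0

|y| = 0, but the pumping lemma requires |y| > 0 (y must be non-empty).

Pumping lemma constraints:
1. xyz = s (decomposition is valid)
2. |xy| ≤ p
3. |y| > 0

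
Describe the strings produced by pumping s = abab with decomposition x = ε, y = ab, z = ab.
{xy^i z : i ≥ 0} = {(ab)^(i+1) : i ≥ 0} = {ab, abab, ababab, ...}

With x = ε, y = ab, z = ab: Pumping 'ab' gives strings of alternating a's and b's.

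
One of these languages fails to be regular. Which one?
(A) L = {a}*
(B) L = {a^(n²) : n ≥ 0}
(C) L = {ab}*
(B) {a^(n²) : n ≥ 0}

(B) L = {a^(n²) : n ≥ 0} is NOT regular.

The pumping lemma can be used to prove this:
After pumping, length is no longer a perfect square

The other languages are regular because they can be recognized by finite automata.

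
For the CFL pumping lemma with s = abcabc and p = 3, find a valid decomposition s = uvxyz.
u='ab', v='c', x='a', y='b', z='c'

For s = abcabc with pumping length p = 3:

One valid decomposition:
- u = 'ab'
- v = 'c'
- x = 'a'
- y = 'b'
- z = 'c'

Verification:
- uvxyz = 'ab' + 'c' + 'a' + 'b' + 'c' = abcabc ✓
- |vxy| = |'cab'| = 3 ≤ 3 ✓
- |vy| = |'cb'| = 2 > 0 ✓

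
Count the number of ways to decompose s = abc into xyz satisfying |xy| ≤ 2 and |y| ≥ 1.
3

For s = 'abc' with pumping length p = 2:

Constraints: |xy| ≤ 2, |y| > 0

Valid decompositions (|xy| ≤ p, |y| ≥ 1):
  • x='', y='a', z='bc'
  • x='a', y='b', z='c'
  • x='', y='ab', z='c'

Total count: 3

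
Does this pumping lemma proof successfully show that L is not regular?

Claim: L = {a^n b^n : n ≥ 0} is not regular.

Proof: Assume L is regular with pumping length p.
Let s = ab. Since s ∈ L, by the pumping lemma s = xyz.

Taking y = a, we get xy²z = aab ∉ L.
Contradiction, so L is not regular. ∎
The proof is INCORRECT.

Error: The string s = ab may be shorter than p.
The pumping lemma only applies to strings with |s| ≥ p, and p is not under our control.
We must choose s in terms of p, e.g. s = a^p b^p, to ensure |s| ≥ p.
(The proof also fixes one particular y; a valid argument must handle every decomposition with |xy| ≤ p and |y| ≥ 1 — for s = a^p b^p this forces y = a^k, and then xy²z = a^(p+k) b^p ∉ L.)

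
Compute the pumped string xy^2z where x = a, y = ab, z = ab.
aababab

Given x = 'a', y = 'ab', z = 'ab' and i = 2:

xy^2z = x + y·y·...·y (2 times) + z
       = 'a' + 'ab'^2 + 'ab'
       = 'a' + 'abab' + 'ab'
       = 'aababab'

The pumped string is 'aababab' with length 7.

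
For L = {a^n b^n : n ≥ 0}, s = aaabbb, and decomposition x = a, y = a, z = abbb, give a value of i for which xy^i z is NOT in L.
i = 2

xy²z = a · aa · abbb = aaaabbb; aaaabbb has 4 a's and 3 b's; 4 ≠ 3, so it is not in L.
(Other choices also work, e.g. i = 0, 3; only i = 1 is guaranteed to stay in L since xy¹z = s.)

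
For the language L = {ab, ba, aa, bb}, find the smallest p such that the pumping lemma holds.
p = 3

For a finite language L, the pumping lemma holds vacuously if p > max|s| for s ∈ L.

The longest string in L = {ab, ba, aa, bb} has length 2.
If p = 3, then no string s ∈ L has |s| ≥ p, so the condition is vacuously true.

The minimum pumping length is p = 3.

Why no smaller p works: for any p ≤ 2, the longest string s ∈ L has |s| = 2 ≥ p, so it would
have to be pumpable; but pumping up (i = 2, 3, ...) produces ever longer strings, which cannot all lie in the
finite language L. So the pumping property fails for every p ≤ 2.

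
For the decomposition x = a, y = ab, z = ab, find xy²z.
aababab

Given x = 'a', y = 'ab', z = 'ab' and i = 2:

xy^2z = x + y·y·...·y (2 times) + z
       = 'a' + 'ab'^2 + 'ab'
       = 'a' + 'abab' + 'ab'
       = 'aababab'

The pumped string is 'aababab' with length 7.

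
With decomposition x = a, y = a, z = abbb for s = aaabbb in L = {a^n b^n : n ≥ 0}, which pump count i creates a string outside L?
i = 2

xy²z = a · aa · abbb = aaaabbb; aaaabbb has 4 a's and 3 b's; 4 ≠ 3, so it is not in L.
(Other choices also work, e.g. i = 0, 3; only i = 1 is guaranteed to stay in L since xy¹z = s.)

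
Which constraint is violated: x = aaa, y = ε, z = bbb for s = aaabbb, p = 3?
Violated: |y| > 0

The decomposition x = aaa, y = ε, z = bbb for s = aaabbb with p = 3
violates the constraint: |y| > 0

|y| = 0, but the pumping lemma requires |y| > 0 (y must be non-empty).

Pumping lemma constraints:
1. xyz = s (decomposition is valid)
2. |xy| ≤ p
3. |y| > 0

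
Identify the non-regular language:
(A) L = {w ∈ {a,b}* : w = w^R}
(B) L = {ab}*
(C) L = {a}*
(A) {w ∈ {a,b}* : w = w^R}

(A) L = {w ∈ {a,b}* : w = w^R} is NOT regular.

The pumping lemma can be used to prove this:
After pumping, the string is no longer symmetric

The other languages are regular because they can be recognized by finite automata.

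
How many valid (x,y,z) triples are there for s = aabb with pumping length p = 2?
3

For s = 'aabb' with pumping length p = 2:

Constraints: |xy| ≤ 2, |y| > 0

Valid decompositions (|xy| ≤ p, |y| ≥ 1):
  • x='', y='a', z='abb'
  • x='a', y='a', z='bb'
  • x='', y='aa', z='bb'

Total count: 3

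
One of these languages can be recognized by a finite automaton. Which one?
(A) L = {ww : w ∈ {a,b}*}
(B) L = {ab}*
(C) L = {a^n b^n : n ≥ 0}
(B) {ab}*

(B) L = {ab}* is regular.

This can be recognized by a finite automaton (DFA/NFA).
Regular expressions like {ab}* define regular languages.

The other choices are not regular:
- {ww : w ∈ {a,b}*}: After pumping, the two halves no longer match
- {a^n b^n : n ≥ 0}: After pumping, the number of a's and b's become unequal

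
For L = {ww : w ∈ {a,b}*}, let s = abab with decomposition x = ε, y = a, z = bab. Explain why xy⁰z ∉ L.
xy⁰z = bab ∉ L

Pumping with i = 0 replaces y = a by y⁰ = ε:
- Original: s = xyz = abab; abab splits into halves ab · ab, which are equal, so it is in L (w = ab)
- Pumped: xy⁰z = ε · ε · bab = bab
- bab has odd length 3, so it cannot be written as ww and is not in L

The pumping lemma would require xy⁰z ∈ L, so this decomposition yields a contradiction.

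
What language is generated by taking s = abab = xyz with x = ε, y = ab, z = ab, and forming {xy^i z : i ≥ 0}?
{xy^i z : i ≥ 0} = {(ab)^(i+1) : i ≥ 0} = {ab, abab, ababab, ...}

With x = ε, y = ab, z = ab: Pumping 'ab' gives strings of alternating a's and b's.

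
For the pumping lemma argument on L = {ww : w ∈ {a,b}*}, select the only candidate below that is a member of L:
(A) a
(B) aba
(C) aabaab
(C) aabaab

The pumping lemma is applied to a string s that lies in L, so first check membership of each option:
- (A) a has odd length 1, so it cannot be written as ww and is not in L ✗
- (B) aba has odd length 3, so it cannot be written as ww and is not in L ✗
- (C) aabaab splits into halves aab · aab, which are equal, so it is in L (w = aab) ✓

Only (C) aabaab is in L, so it is the only candidate that could play the role of s.
(In a complete proof one picks s in terms of the pumping length p so that |s| ≥ p is guaranteed; a fixed string like aabaab illustrates the shape of such an s.)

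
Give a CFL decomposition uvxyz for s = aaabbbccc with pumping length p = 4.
u='aa', v='a', x='bb', y='b', z='ccc'

For s = aaabbbccc with pumping length p = 4:

One valid decomposition:
- u = 'aa'
- v = 'a'
- x = 'bb'
- y = 'b'
- z = 'ccc'

Verification:
- uvxyz = 'aa' + 'a' + 'bb' + 'b' + 'ccc' = aaabbbccc ✓
- |vxy| = |'abbb'| = 4 ≤ 4 ✓
- |vy| = |'ab'| = 2 > 0 ✓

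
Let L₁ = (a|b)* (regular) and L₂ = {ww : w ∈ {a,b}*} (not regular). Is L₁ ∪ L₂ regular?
Yes — L₁ ∪ L₂ is regular.

{ww} ⊆ (a|b)*, so L₁ ∪ L₂ = (a|b)*, which is regular.

Note that the bare facts "L₁ regular, L₂ non-regular" do not settle the question by themselves: the closure of regular languages under ∪, ∩, complement and difference applies only when BOTH operands are regular. With a non-regular operand the result can come out regular or non-regular depending on the specific languages, so one has to work out L₁ ∪ L₂ for this particular pair, as above.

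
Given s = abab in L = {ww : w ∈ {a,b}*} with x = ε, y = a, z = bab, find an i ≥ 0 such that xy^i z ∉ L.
i = 2

xy²z = ε · aa · bab = aabab; aabab has odd length 5, so it cannot be written as ww and is not in L.
(Other choices also work, e.g. i = 0, 3; only i = 1 is guaranteed to stay in L since xy¹z = s.)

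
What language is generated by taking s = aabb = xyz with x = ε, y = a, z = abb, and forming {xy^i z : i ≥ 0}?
{xy^i z : i ≥ 0} = {a^(i+1) b^2 : i ≥ 0} = {abb, aabb, aaabb, ...}

With x = ε, y = a, z = abb: Starting with aabb and pumping the first 'a' (z = abb keeps the second 'a'), we get strings with i+1 a's followed by 2 b's for i = 0, 1, 2, ...; note bb is not produced because z always contributes one a.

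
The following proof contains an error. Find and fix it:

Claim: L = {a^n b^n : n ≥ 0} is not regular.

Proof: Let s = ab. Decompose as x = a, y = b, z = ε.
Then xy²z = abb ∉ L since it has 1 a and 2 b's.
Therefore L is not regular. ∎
Error: The string s = ab might be shorter than the pumping length p.

Correction: Choose s = a^p b^p to ensure |s| ≥ p. Also, the decomposition is wrong: with |xy| ≤ p, y cannot include b's when s starts with p a's.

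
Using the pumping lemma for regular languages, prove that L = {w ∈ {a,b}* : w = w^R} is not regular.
Assume for contradiction that L is regular, and let p ≥ 1 be the pumping length given by the pumping lemma.
Choose s = a^p b a^p. Then s ∈ L (it reads the same in both directions) and |s| = 2p + 1 ≥ p.
By the pumping lemma, s = xyz for some x, y, z with |xy| ≤ p, |y| ≥ 1, and xy^i z ∈ L for every i ≥ 0.
Since |xy| ≤ p and the first p symbols of s are all a's, y = a^k for some k with 1 ≤ k ≤ p.

Take i = 0: xy⁰z = a^(p − k) b a^p.
Its reversal is a^p b a^(p − k). These differ because the block of a's before the unique b has length p − k in one and p in the other, and p − k ≠ p since k ≥ 1. So xy⁰z is not a palindrome, i.e. xy⁰z ∉ L.

This contradicts the pumping lemma, which requires xy^i z ∈ L for all i ≥ 0.
Hence L = {w ∈ {a,b}* : w = w^R} is not regular. ∎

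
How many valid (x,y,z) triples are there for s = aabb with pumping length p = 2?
3

For s = 'aabb' with pumping length p = 2:

Constraints: |xy| ≤ 2, |y| > 0

Valid decompositions (|xy| ≤ p, |y| ≥ 1):
  • x='', y='a', z='abb'
  • x='a', y='a', z='bb'
  • x='', y='aa', z='bb'

Total count: 3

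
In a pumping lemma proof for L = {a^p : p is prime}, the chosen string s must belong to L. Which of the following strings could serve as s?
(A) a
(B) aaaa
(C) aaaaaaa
(C) aaaaaaa

The pumping lemma is applied to a string s that lies in L, so first check membership of each option:
- (A) a has length 1, which is not prime, so it is not in L ✗
- (B) aaaa has length 4 = 2 × 2, which is not prime, so it is not in L ✗
- (C) aaaaaaa has length 7, which is prime, so it is in L ✓

Only (C) aaaaaaa is in L, so it is the only candidate that could play the role of s.
(In a complete proof one picks s in terms of the pumping length p so that |s| ≥ p is guaranteed; a fixed string like aaaaaaa illustrates the shape of such an s.)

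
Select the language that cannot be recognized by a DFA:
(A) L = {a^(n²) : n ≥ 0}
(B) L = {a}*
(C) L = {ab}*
(A) {a^(n²) : n ≥ 0}

(A) L = {a^(n²) : n ≥ 0} is NOT regular.

The pumping lemma can be used to prove this:
After pumping, length is no longer a perfect square

The other languages are regular because they can be recognized by finite automata.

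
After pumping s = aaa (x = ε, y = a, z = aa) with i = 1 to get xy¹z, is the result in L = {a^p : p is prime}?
Yes

xy¹z = ε · a · aa = aaa.
aaa has length 3, which is prime, so it is in L.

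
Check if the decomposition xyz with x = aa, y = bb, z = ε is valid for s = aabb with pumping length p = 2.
Violated: |xy| ≤ p

The decomposition x = aa, y = bb, z = ε for s = aabb with p = 2
violates the constraint: |xy| ≤ p

|xy| = |aabb| = 4 > 2 = p. The decomposition puts too many characters in xy.

Pumping lemma constraints:
1. xyz = s (decomposition is valid)
2. |xy| ≤ p
3. |y| > 0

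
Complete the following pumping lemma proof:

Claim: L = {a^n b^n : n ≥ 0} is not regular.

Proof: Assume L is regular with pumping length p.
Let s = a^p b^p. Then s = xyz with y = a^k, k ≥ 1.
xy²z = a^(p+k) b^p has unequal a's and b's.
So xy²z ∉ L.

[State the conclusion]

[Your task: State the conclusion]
This contradicts the pumping lemma for regular languages,
which guarantees xy^i z ∈ L for all i ≥ 0.

Since our assumption that L is regular leads to a contradiction,
we conclude that L = {a^n b^n : n ≥ 0} is NOT regular. ∎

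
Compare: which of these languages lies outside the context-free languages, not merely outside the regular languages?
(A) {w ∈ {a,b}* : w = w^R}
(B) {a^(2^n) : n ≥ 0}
(B) {a^(2^n) : n ≥ 0}

(B) {a^(2^n) : n ≥ 0} requires the CFL pumping lemma.

- {w ∈ {a,b}* : w = w^R} is context-free (but not regular)
  • Can be shown non-regular with the regular pumping lemma
  • After pumping, the string is no longer symmetric

- {a^(2^n) : n ≥ 0} is NOT context-free
  • Requires the CFL pumping lemma to prove
  • Gaps between powers of 2 grow exponentially

The CFL pumping lemma is "stronger" in that it can prove non-membership
in the larger class of context-free languages.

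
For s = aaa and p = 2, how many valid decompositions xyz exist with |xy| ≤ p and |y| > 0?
3

For s = 'aaa' with pumping length p = 2:

Constraints: |xy| ≤ 2, |y| > 0

Valid decompositions (|xy| ≤ p, |y| ≥ 1):
  • x='', y='a', z='aa'
  • x='a', y='a', z='a'
  • x='', y='aa', z='a'

Total count: 3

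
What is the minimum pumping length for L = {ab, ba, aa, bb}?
p = 3

For a finite language L, the pumping lemma holds vacuously if p > max|s| for s ∈ L.

The longest string in L = {ab, ba, aa, bb} has length 2.
If p = 3, then no string s ∈ L has |s| ≥ p, so the condition is vacuously true.

The minimum pumping length is p = 3.

Why no smaller p works: for any p ≤ 2, the longest string s ∈ L has |s| = 2 ≥ p, so it would
have to be pumpable; but pumping up (i = 2, 3, ...) produces ever longer strings, which cannot all lie in the
finite language L. So the pumping property fails for every p ≤ 2.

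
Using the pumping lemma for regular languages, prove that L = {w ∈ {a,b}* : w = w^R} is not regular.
Assume for contradiction that L is regular, and let p ≥ 1 be the pumping length given by the pumping lemma.
Choose s = a^p b a^p. Then s ∈ L (it reads the same in both directions) and |s| = 2p + 1 ≥ p.
By the pumping lemma, s = xyz for some x, y, z with |xy| ≤ p, |y| ≥ 1, and xy^i z ∈ L for every i ≥ 0.
Since |xy| ≤ p and the first p symbols of s are all a's, y = a^k for some k with 1 ≤ k ≤ p.

Take i = 0: xy⁰z = a^(p − k) b a^p.
Its reversal is a^p b a^(p − k). These differ because the block of a's before the unique b has length p − k in one and p in the other, and p − k ≠ p since k ≥ 1. So xy⁰z is not a palindrome, i.e. xy⁰z ∉ L.

This contradicts the pumping lemma, which requires xy^i z ∈ L for all i ≥ 0.
Hence L = {w ∈ {a,b}* : w = w^R} is not regular. ∎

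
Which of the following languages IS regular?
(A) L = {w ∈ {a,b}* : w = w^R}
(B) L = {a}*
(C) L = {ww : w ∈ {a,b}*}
(B) {a}*

(B) L = {a}* is regular.

This can be recognized by a finite automaton (DFA/NFA).
Regular expressions like {a}* define regular languages.

The other choices are not regular:
- {ww : w ∈ {a,b}*}: After pumping, the two halves no longer match
- {w ∈ {a,b}* : w = w^R}: After pumping, the string is no longer symmetric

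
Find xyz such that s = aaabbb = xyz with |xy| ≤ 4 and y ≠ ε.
x = '', y = 'a', z = 'aabbb'

For s = aaabbb and p = 4, one valid decomposition is:
- x = '' (length 0)
- y = 'a' (length 1)
- z = 'aabbb' (length 5)

Verification:
- xyz = '' + 'a' + 'aabbb' = aaabbb ✓
- |xy| = 1 ≤ 4 ✓
- |y| = 1 > 0 ✓

All pumping lemma constraints are satisfied.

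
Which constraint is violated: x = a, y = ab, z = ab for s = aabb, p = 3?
Violated: xyz = s

The decomposition x = a, y = ab, z = ab for s = aabb with p = 3
violates the constraint: xyz = s

xyz = 'a' + 'ab' + 'ab' = 'aabab' ≠ 'aabb' = s. The decomposition doesn't reconstruct s.

Pumping lemma constraints:
1. xyz = s (decomposition is valid)
2. |xy| ≤ p
3. |y| > 0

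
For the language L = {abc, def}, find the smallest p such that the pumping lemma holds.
p = 4

For a finite language L, the pumping lemma holds vacuously if p > max|s| for s ∈ L.

The longest string in L = {abc, def} has length 3.
If p = 4, then no string s ∈ L has |s| ≥ p, so the condition is vacuously true.

The minimum pumping length is p = 4.

Why no smaller p works: for any p ≤ 3, the longest string s ∈ L has |s| = 3 ≥ p, so it would
have to be pumpable; but pumping up (i = 2, 3, ...) produces ever longer strings, which cannot all lie in the
finite language L. So the pumping property fails for every p ≤ 3.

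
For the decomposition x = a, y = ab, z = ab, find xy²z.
aababab

Given x = 'a', y = 'ab', z = 'ab' and i = 2:

xy^2z = x + y·y·...·y (2 times) + z
       = 'a' + 'ab'^2 + 'ab'
       = 'a' + 'abab' + 'ab'
       = 'aababab'

The pumped string is 'aababab' with length 7.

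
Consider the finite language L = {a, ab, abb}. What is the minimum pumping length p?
p = 4

For a finite language L, the pumping lemma holds vacuously if p > max|s| for s ∈ L.

The longest string in L = {a, ab, abb} has length 3.
If p = 4, then no string s ∈ L has |s| ≥ p, so the condition is vacuously true.

The minimum pumping length is p = 4.

Why no smaller p works: for any p ≤ 3, the longest string s ∈ L has |s| = 3 ≥ p, so it would
have to be pumpable; but pumping up (i = 2, 3, ...) produces ever longer strings, which cannot all lie in the
finite language L. So the pumping property fails for every p ≤ 3.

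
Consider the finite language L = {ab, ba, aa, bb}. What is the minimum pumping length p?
p = 3

For a finite language L, the pumping lemma holds vacuously if p > max|s| for s ∈ L.

The longest string in L = {ab, ba, aa, bb} has length 2.
If p = 3, then no string s ∈ L has |s| ≥ p, so the condition is vacuously true.

The minimum pumping length is p = 3.

Why no smaller p works: for any p ≤ 2, the longest string s ∈ L has |s| = 2 ≥ p, so it would
have to be pumpable; but pumping up (i = 2, 3, ...) produces ever longer strings, which cannot all lie in the
finite language L. So the pumping property fails for every p ≤ 2.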